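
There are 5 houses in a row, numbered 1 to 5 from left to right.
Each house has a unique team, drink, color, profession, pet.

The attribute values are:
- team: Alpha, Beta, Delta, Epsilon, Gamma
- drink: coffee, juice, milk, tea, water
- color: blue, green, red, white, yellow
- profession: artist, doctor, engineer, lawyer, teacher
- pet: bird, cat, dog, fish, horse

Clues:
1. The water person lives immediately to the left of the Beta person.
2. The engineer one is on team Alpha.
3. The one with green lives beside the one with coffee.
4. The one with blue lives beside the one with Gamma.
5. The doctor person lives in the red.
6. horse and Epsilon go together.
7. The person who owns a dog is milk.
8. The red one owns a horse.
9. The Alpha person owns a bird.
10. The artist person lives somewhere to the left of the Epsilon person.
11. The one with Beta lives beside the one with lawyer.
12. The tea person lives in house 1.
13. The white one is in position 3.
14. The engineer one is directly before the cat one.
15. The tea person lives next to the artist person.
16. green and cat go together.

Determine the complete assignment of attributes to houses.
Solution:

House | Team | Drink | Color | Profession | Pet
-----------------------------------------------
  1   | Alpha | tea | blue | engineer | bird
  2   | Gamma | water | green | artist | cat
  3   | Beta | coffee | white | teacher | fish
  4   | Delta | milk | yellow | lawyer | dog
  5   | Epsilon | juice | red | doctor | horse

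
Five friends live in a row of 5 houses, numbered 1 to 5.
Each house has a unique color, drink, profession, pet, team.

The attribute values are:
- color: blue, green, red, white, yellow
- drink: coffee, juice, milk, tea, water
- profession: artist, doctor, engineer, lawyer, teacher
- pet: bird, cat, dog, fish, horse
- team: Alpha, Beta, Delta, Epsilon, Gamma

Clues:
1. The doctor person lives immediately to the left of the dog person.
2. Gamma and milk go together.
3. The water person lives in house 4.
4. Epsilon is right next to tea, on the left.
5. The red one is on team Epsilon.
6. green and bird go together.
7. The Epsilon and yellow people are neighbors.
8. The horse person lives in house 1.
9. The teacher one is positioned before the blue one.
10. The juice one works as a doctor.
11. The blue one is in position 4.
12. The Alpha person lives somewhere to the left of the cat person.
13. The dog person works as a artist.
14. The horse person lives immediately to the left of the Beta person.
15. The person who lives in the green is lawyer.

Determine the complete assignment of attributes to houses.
Solution:

House | Color | Drink | Profession | Pet | Team
-----------------------------------------------
  1   | red | juice | doctor | horse | Epsilon
  2   | yellow | tea | artist | dog | Beta
  3   | white | coffee | teacher | fish | Alpha
  4   | blue | water | engineer | cat | Delta
  5   | green | milk | lawyer | bird | Gamma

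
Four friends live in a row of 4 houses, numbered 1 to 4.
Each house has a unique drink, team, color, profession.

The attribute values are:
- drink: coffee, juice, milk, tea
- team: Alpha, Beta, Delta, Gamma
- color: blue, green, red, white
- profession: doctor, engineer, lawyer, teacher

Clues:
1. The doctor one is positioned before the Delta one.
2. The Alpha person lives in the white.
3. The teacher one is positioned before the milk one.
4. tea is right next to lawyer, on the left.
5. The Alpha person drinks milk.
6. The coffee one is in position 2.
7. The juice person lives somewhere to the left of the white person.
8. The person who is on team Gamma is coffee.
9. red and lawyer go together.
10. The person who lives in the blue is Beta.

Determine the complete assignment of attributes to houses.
Solution:

House | Drink | Team | Color | Profession
-----------------------------------------
  1   | tea | Beta | blue | doctor
  2   | coffee | Gamma | red | lawyer
  3   | juice | Delta | green | teacher
  4   | milk | Alpha | white | engineer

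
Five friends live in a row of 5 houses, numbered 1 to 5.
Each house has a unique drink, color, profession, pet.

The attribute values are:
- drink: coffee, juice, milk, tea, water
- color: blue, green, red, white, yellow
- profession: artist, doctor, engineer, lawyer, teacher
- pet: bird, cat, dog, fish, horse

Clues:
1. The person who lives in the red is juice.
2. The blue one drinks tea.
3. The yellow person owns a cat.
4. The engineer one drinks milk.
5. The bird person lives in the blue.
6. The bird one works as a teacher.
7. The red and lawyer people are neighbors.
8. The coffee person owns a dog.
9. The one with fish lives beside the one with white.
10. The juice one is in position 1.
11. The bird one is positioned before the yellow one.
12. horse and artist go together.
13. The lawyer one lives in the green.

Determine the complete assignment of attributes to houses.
Solution:

House | Drink | Color | Profession | Pet
----------------------------------------
  1   | juice | red | artist | horse
  2   | water | green | lawyer | fish
  3   | coffee | white | doctor | dog
  4   | tea | blue | teacher | bird
  5   | milk | yellow | engineer | cat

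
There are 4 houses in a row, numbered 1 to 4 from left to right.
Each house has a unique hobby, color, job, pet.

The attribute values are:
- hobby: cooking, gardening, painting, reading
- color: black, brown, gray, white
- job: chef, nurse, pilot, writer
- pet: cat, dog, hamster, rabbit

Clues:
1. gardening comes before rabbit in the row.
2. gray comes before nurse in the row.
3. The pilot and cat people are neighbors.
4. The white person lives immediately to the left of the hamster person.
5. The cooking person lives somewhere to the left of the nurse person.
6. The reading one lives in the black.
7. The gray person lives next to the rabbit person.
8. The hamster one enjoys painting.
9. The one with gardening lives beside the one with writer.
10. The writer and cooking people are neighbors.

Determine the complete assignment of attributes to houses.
Solution:

House | Hobby | Color | Job | Pet
---------------------------------
  1   | gardening | white | chef | dog
  2   | painting | gray | writer | hamster
  3   | cooking | brown | pilot | rabbit
  4   | reading | black | nurse | cat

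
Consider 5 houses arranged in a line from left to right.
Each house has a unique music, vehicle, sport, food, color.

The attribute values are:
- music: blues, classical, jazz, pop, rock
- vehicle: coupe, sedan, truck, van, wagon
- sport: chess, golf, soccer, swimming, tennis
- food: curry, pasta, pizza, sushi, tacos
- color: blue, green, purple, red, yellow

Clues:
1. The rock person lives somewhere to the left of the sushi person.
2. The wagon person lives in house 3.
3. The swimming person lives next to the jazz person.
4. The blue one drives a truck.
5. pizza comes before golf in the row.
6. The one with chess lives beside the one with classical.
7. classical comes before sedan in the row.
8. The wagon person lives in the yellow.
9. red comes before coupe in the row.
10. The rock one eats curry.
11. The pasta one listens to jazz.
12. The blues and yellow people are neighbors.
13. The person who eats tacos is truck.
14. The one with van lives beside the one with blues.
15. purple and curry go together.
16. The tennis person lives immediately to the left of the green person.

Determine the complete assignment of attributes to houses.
Solution:

House | Music | Vehicle | Sport | Food | Color
----------------------------------------------
  1   | rock | van | soccer | curry | purple
  2   | blues | truck | chess | tacos | blue
  3   | classical | wagon | swimming | pizza | yellow
  4   | jazz | sedan | tennis | pasta | red
  5   | pop | coupe | golf | sushi | green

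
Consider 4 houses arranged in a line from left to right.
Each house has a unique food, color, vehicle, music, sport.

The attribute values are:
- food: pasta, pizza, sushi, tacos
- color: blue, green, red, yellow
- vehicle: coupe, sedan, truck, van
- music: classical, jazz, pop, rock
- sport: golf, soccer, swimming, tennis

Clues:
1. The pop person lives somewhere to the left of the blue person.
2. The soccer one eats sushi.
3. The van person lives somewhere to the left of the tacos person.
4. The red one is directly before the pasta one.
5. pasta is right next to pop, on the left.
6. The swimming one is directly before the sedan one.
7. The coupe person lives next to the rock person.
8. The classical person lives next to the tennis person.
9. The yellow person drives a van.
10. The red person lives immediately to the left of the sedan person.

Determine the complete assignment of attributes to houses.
Solution:

House | Food | Color | Vehicle | Music | Sport
----------------------------------------------
  1   | pizza | red | coupe | classical | swimming
  2   | pasta | green | sedan | rock | tennis
  3   | sushi | yellow | van | pop | soccer
  4   | tacos | blue | truck | jazz | golf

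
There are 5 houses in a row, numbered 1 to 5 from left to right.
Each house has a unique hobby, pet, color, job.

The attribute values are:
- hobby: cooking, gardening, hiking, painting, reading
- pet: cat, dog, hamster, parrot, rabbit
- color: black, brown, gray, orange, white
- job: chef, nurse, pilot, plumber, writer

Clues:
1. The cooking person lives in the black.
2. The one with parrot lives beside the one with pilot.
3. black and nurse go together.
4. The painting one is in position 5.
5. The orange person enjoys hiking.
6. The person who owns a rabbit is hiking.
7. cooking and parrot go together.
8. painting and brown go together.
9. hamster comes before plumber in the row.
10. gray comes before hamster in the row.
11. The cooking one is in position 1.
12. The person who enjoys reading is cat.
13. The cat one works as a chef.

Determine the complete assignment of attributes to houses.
Solution:

House | Hobby | Pet | Color | Job
---------------------------------
  1   | cooking | parrot | black | nurse
  2   | hiking | rabbit | orange | pilot
  3   | reading | cat | gray | chef
  4   | gardening | hamster | white | writer
  5   | painting | dog | brown | plumber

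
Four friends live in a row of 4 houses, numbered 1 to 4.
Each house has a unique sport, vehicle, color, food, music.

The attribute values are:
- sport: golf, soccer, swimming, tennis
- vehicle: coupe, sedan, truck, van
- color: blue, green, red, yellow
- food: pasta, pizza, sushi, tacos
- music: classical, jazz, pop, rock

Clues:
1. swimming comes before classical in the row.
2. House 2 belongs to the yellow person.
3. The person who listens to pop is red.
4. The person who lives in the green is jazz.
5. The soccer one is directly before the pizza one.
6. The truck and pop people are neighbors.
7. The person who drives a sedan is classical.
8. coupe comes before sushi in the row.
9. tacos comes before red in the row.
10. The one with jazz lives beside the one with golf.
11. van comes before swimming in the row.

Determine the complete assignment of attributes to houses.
Solution:

House | Sport | Vehicle | Color | Food | Music
----------------------------------------------
  1   | soccer | van | green | tacos | jazz
  2   | golf | truck | yellow | pizza | rock
  3   | swimming | coupe | red | pasta | pop
  4   | tennis | sedan | blue | sushi | classical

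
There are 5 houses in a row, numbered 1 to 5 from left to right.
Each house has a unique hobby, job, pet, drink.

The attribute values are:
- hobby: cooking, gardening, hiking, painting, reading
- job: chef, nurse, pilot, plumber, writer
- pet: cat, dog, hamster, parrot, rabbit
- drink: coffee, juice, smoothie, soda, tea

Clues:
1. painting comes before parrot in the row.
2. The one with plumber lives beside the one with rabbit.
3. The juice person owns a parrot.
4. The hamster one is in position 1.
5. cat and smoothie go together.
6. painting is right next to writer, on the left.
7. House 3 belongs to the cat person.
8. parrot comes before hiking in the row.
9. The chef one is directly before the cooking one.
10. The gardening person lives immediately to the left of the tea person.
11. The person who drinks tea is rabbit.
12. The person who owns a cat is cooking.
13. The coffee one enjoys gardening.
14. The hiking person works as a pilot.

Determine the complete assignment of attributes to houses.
Solution:

House | Hobby | Job | Pet | Drink
---------------------------------
  1   | gardening | plumber | hamster | coffee
  2   | painting | chef | rabbit | tea
  3   | cooking | writer | cat | smoothie
  4   | reading | nurse | parrot | juice
  5   | hiking | pilot | dog | soda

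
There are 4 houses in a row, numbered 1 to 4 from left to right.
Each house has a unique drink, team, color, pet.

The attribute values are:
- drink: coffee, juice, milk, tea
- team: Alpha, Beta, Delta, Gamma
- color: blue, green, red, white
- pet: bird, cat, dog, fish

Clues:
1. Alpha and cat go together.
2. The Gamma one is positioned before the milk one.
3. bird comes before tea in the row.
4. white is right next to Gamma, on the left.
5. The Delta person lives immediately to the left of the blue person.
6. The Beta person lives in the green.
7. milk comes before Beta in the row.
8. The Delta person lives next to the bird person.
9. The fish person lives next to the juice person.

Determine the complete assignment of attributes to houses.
Solution:

House | Drink | Team | Color | Pet
----------------------------------
  1   | coffee | Delta | white | fish
  2   | juice | Gamma | blue | bird
  3   | milk | Alpha | red | cat
  4   | tea | Beta | green | dog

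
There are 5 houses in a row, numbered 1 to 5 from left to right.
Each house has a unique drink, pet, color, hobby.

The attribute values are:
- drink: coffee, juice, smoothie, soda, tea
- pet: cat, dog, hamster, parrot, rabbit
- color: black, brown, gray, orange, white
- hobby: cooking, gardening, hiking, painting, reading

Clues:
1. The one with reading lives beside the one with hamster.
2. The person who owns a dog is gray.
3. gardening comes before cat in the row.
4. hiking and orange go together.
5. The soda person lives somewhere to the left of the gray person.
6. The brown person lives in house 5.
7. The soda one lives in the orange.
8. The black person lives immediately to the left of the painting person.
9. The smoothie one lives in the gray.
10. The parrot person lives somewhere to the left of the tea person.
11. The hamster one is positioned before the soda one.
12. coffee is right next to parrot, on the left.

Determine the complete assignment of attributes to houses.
Solution:

House | Drink | Pet | Color | Hobby
-----------------------------------
  1   | juice | rabbit | black | reading
  2   | coffee | hamster | white | painting
  3   | soda | parrot | orange | hiking
  4   | smoothie | dog | gray | gardening
  5   | tea | cat | brown | cooking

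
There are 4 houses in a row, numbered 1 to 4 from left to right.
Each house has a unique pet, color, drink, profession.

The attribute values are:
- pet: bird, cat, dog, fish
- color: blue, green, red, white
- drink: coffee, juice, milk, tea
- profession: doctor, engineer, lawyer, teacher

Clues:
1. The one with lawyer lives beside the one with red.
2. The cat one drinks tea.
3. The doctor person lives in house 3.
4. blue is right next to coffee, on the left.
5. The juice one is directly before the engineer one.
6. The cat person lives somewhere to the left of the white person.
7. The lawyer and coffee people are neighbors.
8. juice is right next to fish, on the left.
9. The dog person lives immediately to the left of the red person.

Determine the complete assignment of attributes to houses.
Solution:

House | Pet | Color | Drink | Profession
----------------------------------------
  1   | dog | blue | juice | lawyer
  2   | fish | red | coffee | engineer
  3   | cat | green | tea | doctor
  4   | bird | white | milk | teacher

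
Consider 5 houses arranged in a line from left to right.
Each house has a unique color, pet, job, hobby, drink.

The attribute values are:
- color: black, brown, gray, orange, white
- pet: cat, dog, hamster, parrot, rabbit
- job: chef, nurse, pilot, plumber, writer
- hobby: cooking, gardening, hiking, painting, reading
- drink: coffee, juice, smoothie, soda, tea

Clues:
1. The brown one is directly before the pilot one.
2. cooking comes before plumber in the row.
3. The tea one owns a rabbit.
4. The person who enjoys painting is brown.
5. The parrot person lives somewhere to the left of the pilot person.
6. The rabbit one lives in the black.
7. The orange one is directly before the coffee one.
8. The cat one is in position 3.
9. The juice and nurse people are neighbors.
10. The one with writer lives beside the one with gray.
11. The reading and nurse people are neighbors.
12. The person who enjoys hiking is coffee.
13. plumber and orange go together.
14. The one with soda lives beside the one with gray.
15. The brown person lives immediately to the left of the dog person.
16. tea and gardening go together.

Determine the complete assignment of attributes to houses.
Solution:

House | Color | Pet | Job | Hobby | Drink
-----------------------------------------
  1   | brown | parrot | writer | painting | soda
  2   | gray | dog | pilot | cooking | smoothie
  3   | orange | cat | plumber | reading | juice
  4   | white | hamster | nurse | hiking | coffee
  5   | black | rabbit | chef | gardening | tea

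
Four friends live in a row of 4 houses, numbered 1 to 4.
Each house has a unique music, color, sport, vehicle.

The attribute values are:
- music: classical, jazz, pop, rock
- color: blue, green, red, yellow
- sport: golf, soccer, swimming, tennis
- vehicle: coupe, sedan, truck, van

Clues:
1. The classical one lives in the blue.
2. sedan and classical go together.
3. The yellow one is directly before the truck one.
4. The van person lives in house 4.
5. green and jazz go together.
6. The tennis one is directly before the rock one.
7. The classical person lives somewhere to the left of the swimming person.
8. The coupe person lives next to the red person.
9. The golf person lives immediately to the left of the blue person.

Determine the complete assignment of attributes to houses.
Solution:

House | Music | Color | Sport | Vehicle
---------------------------------------
  1   | pop | yellow | tennis | coupe
  2   | rock | red | golf | truck
  3   | classical | blue | soccer | sedan
  4   | jazz | green | swimming | van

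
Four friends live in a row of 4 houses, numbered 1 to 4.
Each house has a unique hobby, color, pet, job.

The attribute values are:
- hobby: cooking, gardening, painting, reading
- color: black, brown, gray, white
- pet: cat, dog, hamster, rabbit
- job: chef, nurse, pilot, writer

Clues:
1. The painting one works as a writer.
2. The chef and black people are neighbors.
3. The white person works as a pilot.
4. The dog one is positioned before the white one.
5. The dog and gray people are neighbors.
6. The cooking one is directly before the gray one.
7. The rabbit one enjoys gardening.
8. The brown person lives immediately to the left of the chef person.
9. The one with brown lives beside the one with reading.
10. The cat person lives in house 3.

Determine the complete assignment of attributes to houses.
Solution:

House | Hobby | Color | Pet | Job
---------------------------------
  1   | cooking | brown | dog | nurse
  2   | reading | gray | hamster | chef
  3   | painting | black | cat | writer
  4   | gardening | white | rabbit | pilot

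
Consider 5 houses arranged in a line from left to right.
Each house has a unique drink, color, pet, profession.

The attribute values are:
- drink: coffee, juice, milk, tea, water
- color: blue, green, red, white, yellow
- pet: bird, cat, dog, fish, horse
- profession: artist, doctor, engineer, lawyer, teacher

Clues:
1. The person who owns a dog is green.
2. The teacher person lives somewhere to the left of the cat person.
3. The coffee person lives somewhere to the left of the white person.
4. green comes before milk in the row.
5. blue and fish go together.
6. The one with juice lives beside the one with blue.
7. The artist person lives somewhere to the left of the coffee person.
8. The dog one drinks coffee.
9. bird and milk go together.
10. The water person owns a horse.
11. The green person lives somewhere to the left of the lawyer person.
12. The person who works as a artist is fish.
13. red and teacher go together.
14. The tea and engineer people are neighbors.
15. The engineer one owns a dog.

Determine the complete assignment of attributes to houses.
Solution:

House | Drink | Color | Pet | Profession
----------------------------------------
  1   | water | red | horse | teacher
  2   | juice | yellow | cat | doctor
  3   | tea | blue | fish | artist
  4   | coffee | green | dog | engineer
  5   | milk | white | bird | lawyer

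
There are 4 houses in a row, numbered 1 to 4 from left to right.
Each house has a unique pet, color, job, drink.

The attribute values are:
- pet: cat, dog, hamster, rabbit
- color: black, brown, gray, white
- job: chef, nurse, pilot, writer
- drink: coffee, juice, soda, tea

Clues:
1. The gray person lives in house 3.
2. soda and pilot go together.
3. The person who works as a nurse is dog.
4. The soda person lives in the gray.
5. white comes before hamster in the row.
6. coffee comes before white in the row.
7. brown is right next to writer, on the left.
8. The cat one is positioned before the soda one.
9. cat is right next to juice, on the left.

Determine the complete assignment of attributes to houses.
Solution:

House | Pet | Color | Job | Drink
---------------------------------
  1   | cat | brown | chef | coffee
  2   | rabbit | white | writer | juice
  3   | hamster | gray | pilot | soda
  4   | dog | black | nurse | tea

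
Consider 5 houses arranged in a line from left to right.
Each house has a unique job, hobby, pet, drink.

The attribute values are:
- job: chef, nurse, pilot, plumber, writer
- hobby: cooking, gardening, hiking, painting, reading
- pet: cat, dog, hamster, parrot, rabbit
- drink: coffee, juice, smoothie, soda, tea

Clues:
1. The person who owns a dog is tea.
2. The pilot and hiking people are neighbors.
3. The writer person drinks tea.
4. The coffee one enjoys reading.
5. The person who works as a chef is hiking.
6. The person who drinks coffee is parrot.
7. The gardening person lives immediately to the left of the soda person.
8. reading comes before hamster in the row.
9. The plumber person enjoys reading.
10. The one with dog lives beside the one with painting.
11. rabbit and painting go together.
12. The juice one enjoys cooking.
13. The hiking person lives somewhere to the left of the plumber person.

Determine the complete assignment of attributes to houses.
Solution:

House | Job | Hobby | Pet | Drink
---------------------------------
  1   | writer | gardening | dog | tea
  2   | pilot | painting | rabbit | soda
  3   | chef | hiking | cat | smoothie
  4   | plumber | reading | parrot | coffee
  5   | nurse | cooking | hamster | juice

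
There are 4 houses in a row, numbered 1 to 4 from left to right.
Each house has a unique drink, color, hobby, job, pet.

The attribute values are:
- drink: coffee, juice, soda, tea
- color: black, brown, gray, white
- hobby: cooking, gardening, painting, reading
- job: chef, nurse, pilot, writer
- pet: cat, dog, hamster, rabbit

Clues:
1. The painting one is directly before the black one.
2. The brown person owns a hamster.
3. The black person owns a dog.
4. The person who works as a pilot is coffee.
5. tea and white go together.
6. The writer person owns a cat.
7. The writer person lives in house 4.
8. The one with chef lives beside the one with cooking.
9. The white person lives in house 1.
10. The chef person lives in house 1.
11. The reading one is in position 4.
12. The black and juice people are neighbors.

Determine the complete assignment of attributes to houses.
Solution:

House | Drink | Color | Hobby | Job | Pet
-----------------------------------------
  1   | tea | white | painting | chef | rabbit
  2   | coffee | black | cooking | pilot | dog
  3   | juice | brown | gardening | nurse | hamster
  4   | soda | gray | reading | writer | cat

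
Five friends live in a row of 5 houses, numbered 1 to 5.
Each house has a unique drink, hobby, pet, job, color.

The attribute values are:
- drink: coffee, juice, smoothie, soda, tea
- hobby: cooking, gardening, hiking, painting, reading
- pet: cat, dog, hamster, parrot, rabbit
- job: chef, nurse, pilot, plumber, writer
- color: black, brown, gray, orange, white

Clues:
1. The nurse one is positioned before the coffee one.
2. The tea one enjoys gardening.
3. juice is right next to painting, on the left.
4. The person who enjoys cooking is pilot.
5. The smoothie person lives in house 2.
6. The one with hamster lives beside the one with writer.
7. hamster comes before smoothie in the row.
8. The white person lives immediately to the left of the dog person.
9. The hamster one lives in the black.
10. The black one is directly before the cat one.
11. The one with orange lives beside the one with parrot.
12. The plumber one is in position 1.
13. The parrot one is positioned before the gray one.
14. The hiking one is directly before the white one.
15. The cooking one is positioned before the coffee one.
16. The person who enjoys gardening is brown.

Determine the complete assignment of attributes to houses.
Solution:

House | Drink | Hobby | Pet | Job | Color
-----------------------------------------
  1   | juice | hiking | hamster | plumber | black
  2   | smoothie | painting | cat | writer | white
  3   | soda | cooking | dog | pilot | orange
  4   | tea | gardening | parrot | nurse | brown
  5   | coffee | reading | rabbit | chef | gray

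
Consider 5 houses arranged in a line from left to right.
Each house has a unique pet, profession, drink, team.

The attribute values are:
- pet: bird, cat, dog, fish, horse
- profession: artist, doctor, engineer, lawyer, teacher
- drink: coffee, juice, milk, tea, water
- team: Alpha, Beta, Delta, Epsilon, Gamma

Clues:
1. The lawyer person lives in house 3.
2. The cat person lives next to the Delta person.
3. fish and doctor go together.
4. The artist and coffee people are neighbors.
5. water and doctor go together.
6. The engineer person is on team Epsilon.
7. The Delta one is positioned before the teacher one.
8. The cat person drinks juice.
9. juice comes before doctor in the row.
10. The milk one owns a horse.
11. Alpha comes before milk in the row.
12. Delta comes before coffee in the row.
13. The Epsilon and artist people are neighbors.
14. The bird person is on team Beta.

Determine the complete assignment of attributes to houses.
Solution:

House | Pet | Profession | Drink | Team
---------------------------------------
  1   | cat | engineer | juice | Epsilon
  2   | dog | artist | tea | Delta
  3   | bird | lawyer | coffee | Beta
  4   | fish | doctor | water | Alpha
  5   | horse | teacher | milk | Gamma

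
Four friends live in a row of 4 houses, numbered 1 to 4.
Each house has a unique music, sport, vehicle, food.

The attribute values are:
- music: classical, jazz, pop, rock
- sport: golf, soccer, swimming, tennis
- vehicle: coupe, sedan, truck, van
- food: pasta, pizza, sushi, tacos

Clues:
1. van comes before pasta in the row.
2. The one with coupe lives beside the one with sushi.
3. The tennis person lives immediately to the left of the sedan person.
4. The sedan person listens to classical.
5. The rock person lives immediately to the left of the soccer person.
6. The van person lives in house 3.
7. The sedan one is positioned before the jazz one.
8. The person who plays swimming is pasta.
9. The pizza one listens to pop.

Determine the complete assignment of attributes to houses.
Solution:

House | Music | Sport | Vehicle | Food
--------------------------------------
  1   | rock | tennis | coupe | tacos
  2   | classical | soccer | sedan | sushi
  3   | pop | golf | van | pizza
  4   | jazz | swimming | truck | pasta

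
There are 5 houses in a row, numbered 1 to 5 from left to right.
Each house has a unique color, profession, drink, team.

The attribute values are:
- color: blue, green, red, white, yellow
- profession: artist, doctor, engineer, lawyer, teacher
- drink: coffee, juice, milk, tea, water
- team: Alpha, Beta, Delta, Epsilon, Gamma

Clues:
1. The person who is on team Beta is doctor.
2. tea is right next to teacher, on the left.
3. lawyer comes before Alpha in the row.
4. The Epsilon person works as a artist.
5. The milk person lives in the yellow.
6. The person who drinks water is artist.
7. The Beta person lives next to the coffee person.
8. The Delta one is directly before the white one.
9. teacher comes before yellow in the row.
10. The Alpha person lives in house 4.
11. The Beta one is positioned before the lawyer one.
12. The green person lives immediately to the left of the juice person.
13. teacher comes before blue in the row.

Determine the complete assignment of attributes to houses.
Solution:

House | Color | Profession | Drink | Team
-----------------------------------------
  1   | red | doctor | tea | Beta
  2   | green | teacher | coffee | Delta
  3   | white | lawyer | juice | Gamma
  4   | yellow | engineer | milk | Alpha
  5   | blue | artist | water | Epsilon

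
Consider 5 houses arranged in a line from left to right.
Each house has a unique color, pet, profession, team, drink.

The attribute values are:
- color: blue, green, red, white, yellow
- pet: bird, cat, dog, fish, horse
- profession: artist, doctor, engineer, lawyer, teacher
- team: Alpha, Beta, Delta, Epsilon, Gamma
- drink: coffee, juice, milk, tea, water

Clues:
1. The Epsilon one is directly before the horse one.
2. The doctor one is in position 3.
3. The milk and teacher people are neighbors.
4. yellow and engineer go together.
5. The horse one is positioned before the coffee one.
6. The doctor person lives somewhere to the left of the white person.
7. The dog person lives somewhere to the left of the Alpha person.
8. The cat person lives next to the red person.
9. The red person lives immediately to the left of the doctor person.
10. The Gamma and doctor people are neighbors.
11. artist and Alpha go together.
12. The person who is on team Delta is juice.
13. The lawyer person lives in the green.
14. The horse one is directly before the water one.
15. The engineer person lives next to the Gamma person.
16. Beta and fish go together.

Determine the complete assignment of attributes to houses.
Solution:

House | Color | Pet | Profession | Team | Drink
-----------------------------------------------
  1   | yellow | cat | engineer | Epsilon | milk
  2   | red | horse | teacher | Gamma | tea
  3   | blue | fish | doctor | Beta | water
  4   | green | dog | lawyer | Delta | juice
  5   | white | bird | artist | Alpha | coffee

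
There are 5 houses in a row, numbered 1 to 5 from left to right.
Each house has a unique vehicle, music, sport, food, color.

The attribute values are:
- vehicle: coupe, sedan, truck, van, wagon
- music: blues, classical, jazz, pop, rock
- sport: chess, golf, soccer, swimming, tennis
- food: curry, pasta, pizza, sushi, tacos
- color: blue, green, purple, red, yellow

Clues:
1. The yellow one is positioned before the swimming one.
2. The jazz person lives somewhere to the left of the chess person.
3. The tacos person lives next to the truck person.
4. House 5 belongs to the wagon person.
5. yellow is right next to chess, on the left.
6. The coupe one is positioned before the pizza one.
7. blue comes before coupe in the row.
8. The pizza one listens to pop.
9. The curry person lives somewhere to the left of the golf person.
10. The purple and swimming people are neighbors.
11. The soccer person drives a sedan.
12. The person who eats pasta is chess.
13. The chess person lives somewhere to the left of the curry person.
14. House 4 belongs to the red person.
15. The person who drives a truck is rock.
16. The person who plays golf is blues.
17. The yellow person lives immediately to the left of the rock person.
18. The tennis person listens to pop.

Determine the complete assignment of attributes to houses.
Solution:

House | Vehicle | Music | Sport | Food | Color
----------------------------------------------
  1   | sedan | jazz | soccer | tacos | yellow
  2   | truck | rock | chess | pasta | purple
  3   | van | classical | swimming | curry | blue
  4   | coupe | blues | golf | sushi | red
  5   | wagon | pop | tennis | pizza | green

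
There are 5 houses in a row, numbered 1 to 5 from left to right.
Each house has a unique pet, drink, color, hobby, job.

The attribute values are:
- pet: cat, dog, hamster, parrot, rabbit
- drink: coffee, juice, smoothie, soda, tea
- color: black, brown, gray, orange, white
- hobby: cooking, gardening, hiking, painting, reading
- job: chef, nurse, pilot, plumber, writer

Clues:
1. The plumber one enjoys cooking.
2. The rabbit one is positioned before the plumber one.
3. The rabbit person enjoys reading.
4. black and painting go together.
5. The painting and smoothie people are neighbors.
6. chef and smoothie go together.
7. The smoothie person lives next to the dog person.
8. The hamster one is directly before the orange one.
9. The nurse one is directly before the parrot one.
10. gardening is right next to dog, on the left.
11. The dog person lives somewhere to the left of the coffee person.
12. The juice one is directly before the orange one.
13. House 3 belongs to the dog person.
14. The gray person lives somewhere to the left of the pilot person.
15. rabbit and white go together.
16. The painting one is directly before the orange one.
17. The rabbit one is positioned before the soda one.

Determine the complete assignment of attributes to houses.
Solution:

House | Pet | Drink | Color | Hobby | Job
-----------------------------------------
  1   | hamster | juice | black | painting | nurse
  2   | parrot | smoothie | orange | gardening | chef
  3   | dog | tea | gray | hiking | writer
  4   | rabbit | coffee | white | reading | pilot
  5   | cat | soda | brown | cooking | plumber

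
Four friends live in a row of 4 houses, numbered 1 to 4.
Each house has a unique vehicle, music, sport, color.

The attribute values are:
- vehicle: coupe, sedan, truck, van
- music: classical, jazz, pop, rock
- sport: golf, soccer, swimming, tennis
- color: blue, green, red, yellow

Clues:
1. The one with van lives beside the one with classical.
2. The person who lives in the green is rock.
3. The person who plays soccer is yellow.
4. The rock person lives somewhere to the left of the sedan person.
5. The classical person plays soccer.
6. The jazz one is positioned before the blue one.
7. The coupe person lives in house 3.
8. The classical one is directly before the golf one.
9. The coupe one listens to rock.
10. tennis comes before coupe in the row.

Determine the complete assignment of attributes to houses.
Solution:

House | Vehicle | Music | Sport | Color
---------------------------------------
  1   | van | jazz | tennis | red
  2   | truck | classical | soccer | yellow
  3   | coupe | rock | golf | green
  4   | sedan | pop | swimming | blue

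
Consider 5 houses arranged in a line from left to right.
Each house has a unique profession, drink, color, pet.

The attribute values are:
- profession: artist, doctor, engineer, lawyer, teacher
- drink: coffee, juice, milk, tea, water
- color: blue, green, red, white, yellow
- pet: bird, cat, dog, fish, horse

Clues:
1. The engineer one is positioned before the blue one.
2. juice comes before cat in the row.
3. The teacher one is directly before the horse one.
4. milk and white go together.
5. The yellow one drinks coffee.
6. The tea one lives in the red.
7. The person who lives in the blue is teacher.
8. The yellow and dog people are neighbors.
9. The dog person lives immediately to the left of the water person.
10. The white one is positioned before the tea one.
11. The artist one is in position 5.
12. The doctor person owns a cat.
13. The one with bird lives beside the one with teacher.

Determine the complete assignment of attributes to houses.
Solution:

House | Profession | Drink | Color | Pet
----------------------------------------
  1   | engineer | coffee | yellow | bird
  2   | teacher | juice | blue | dog
  3   | lawyer | water | green | horse
  4   | doctor | milk | white | cat
  5   | artist | tea | red | fish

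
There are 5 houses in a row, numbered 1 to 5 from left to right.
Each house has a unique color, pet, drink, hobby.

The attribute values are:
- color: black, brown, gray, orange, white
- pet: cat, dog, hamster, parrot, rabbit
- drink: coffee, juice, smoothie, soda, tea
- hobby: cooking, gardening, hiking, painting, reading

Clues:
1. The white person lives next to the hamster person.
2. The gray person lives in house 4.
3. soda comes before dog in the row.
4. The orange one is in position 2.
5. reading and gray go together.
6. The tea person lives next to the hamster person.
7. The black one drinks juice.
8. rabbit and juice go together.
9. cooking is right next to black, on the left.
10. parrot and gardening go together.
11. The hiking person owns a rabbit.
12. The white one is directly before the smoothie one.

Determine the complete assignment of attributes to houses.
Solution:

House | Color | Pet | Drink | Hobby
-----------------------------------
  1   | white | parrot | tea | gardening
  2   | orange | hamster | smoothie | cooking
  3   | black | rabbit | juice | hiking
  4   | gray | cat | soda | reading
  5   | brown | dog | coffee | painting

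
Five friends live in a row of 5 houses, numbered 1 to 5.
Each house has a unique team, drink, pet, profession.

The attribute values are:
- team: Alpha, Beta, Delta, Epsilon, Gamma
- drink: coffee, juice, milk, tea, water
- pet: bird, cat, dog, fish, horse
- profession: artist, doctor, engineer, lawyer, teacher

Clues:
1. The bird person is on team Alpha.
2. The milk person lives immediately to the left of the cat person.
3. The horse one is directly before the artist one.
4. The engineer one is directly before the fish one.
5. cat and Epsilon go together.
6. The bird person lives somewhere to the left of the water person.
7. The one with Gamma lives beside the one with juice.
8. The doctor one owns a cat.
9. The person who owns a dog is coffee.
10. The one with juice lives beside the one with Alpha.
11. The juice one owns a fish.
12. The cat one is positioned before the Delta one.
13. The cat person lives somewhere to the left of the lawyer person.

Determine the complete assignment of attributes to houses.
Solution:

House | Team | Drink | Pet | Profession
---------------------------------------
  1   | Gamma | tea | horse | engineer
  2   | Beta | juice | fish | artist
  3   | Alpha | milk | bird | teacher
  4   | Epsilon | water | cat | doctor
  5   | Delta | coffee | dog | lawyer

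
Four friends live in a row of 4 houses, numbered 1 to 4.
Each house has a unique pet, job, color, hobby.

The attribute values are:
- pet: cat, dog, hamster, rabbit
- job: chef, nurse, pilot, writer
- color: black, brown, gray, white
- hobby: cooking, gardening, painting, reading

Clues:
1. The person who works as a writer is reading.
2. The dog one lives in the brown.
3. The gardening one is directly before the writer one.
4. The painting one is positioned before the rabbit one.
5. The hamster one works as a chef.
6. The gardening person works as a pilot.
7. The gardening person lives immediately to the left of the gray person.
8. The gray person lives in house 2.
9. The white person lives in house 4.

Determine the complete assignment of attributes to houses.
Solution:

House | Pet | Job | Color | Hobby
---------------------------------
  1   | dog | pilot | brown | gardening
  2   | cat | writer | gray | reading
  3   | hamster | chef | black | painting
  4   | rabbit | nurse | white | cooking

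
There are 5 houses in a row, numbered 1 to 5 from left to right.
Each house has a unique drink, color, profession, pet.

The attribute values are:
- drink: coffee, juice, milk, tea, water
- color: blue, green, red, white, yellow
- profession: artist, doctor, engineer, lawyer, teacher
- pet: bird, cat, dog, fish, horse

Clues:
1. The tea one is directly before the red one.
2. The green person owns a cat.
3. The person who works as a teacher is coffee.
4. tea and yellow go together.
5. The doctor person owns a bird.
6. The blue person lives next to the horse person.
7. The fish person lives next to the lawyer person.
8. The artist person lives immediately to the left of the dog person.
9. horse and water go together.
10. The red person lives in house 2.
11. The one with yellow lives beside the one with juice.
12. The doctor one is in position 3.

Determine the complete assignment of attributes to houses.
Solution:

House | Drink | Color | Profession | Pet
----------------------------------------
  1   | tea | yellow | artist | fish
  2   | juice | red | lawyer | dog
  3   | milk | blue | doctor | bird
  4   | water | white | engineer | horse
  5   | coffee | green | teacher | cat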